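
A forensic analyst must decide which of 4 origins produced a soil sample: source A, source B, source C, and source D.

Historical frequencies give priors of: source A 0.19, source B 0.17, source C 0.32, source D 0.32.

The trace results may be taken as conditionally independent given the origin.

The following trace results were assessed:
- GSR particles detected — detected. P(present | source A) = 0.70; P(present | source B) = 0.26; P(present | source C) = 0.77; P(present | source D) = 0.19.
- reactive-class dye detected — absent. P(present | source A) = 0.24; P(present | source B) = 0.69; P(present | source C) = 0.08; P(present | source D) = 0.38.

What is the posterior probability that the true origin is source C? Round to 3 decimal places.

0.598

By Bayes' rule with conditional independence, the unnormalized weight for each hypothesis is prior × ∏ likelihoods (using 1 − P(present | H) for each absent trace result):
  source A: 0.19 × 0.70 × (1 − 0.24) = 0.10108
  source B: 0.17 × 0.26 × (1 − 0.69) = 0.013702
  source C: 0.32 × 0.77 × (1 − 0.08) = 0.22669
  source D: 0.32 × 0.19 × (1 − 0.38) = 0.037696
Marginal likelihood of the evidence = 0.37917.
P(source C | evidence) = 0.22669 / 0.37917 ≈ 0.598.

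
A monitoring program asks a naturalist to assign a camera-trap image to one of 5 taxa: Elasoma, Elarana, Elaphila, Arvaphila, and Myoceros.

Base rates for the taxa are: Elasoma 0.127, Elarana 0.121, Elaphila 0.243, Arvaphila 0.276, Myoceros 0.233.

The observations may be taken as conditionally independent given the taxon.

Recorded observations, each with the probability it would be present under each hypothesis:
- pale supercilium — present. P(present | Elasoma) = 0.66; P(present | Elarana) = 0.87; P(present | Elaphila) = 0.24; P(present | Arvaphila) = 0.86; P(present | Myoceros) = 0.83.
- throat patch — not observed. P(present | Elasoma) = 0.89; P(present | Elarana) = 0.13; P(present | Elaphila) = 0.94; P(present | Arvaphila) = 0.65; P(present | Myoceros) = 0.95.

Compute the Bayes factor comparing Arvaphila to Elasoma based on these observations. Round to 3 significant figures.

4.15

Take the product of per-observation likelihoods under each hypothesis (using 1 − P(present | H) for each absent observation), then divide.
  Arvaphila: 0.86 × (1 − 0.65) = 0.301
  Elasoma: 0.66 × (1 − 0.89) = 0.0726
Bayes factor = 0.301 / 0.0726 ≈ 4.15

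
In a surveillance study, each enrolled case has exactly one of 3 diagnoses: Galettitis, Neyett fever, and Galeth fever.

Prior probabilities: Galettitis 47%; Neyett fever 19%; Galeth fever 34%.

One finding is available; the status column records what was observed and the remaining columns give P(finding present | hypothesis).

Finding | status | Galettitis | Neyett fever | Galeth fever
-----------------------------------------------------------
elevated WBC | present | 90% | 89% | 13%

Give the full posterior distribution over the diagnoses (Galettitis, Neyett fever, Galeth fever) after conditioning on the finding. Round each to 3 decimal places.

0.665, 0.266, 0.069

For each hypothesis, the unnormalized posterior weight is prior × likelihood:
  Galettitis: 0.47 × 0.90 = 0.423
  Neyett fever: 0.19 × 0.89 = 0.1691
  Galeth fever: 0.34 × 0.13 = 0.0442
Normalizing constant Z = 0.423 + 0.1691 + 0.0442 = 0.6363.
P(Galettitis | evidence) = 0.423 / 0.6363 ≈ 0.665
P(Neyett fever | evidence) = 0.1691 / 0.6363 ≈ 0.266
P(Galeth fever | evidence) = 0.0442 / 0.6363 ≈ 0.069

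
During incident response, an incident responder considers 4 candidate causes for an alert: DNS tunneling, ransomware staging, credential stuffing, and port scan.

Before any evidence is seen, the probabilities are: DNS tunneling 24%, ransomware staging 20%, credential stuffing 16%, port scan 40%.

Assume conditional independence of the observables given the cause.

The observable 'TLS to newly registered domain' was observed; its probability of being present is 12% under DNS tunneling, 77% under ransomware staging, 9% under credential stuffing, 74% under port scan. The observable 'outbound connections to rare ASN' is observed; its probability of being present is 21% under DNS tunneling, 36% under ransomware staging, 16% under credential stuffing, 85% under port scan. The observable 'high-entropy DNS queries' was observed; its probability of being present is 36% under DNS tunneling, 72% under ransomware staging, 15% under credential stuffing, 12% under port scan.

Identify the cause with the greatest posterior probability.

ransomware staging

Multiply each prior by the joint likelihood of the observable pattern:
  DNS tunneling: 0.24 × 0.12 × 0.21 × 0.36 = 0.0021773
  ransomware staging: 0.20 × 0.77 × 0.36 × 0.72 = 0.039917
  credential stuffing: 0.16 × 0.09 × 0.16 × 0.15 = 0.0003456
  port scan: 0.40 × 0.74 × 0.85 × 0.12 = 0.030192
Normalizing constant Z = 0.0021773 + 0.039917 + 0.0003456 + 0.030192 = 0.072632.
P(DNS tunneling | evidence) ≈ 0.0021773 / 0.072632 ≈ 0.030
P(ransomware staging | evidence) ≈ 0.039917 / 0.072632 ≈ 0.550
P(credential stuffing | evidence) ≈ 0.0003456 / 0.072632 ≈ 0.005
P(port scan | evidence) ≈ 0.030192 / 0.072632 ≈ 0.416
The largest is 0.550, so ransomware staging is most probable.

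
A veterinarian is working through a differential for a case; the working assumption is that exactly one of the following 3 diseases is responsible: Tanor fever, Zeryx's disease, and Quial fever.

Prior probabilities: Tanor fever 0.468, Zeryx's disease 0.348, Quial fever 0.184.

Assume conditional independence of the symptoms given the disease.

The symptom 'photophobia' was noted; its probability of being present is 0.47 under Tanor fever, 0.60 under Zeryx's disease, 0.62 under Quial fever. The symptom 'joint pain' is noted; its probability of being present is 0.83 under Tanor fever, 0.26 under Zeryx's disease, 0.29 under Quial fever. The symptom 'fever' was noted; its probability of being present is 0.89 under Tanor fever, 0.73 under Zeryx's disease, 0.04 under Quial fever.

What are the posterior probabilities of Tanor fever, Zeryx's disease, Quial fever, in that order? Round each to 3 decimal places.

0.799, 0.195, 0.007

For each hypothesis, the unnormalized posterior weight is prior × product of the symptom likelihoods:
  Tanor fever: 0.468 × 0.47 × 0.83 × 0.89 = 0.16248
  Zeryx's disease: 0.348 × 0.60 × 0.26 × 0.73 = 0.03963
  Quial fever: 0.184 × 0.62 × 0.29 × 0.04 = 0.0013233
Normalizing constant Z = 0.16248 + 0.03963 + 0.0013233 = 0.20344.
P(Tanor fever | evidence) = 0.16248 / 0.20344 ≈ 0.799
P(Zeryx's disease | evidence) = 0.03963 / 0.20344 ≈ 0.195
P(Quial fever | evidence) = 0.0013233 / 0.20344 ≈ 0.007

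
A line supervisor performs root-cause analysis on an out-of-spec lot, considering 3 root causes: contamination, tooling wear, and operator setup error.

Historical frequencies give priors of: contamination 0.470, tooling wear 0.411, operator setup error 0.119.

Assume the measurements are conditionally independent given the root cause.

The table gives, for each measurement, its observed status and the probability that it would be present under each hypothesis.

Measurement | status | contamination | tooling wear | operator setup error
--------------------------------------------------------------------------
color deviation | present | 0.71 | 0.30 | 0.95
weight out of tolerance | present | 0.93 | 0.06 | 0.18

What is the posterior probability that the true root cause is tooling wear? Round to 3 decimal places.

0.022

By Bayes' rule with conditional independence, the unnormalized weight for each hypothesis is prior × ∏ likelihoods:
  contamination: 0.470 × 0.71 × 0.93 = 0.31034
  tooling wear: 0.411 × 0.30 × 0.06 = 0.007398
  operator setup error: 0.119 × 0.95 × 0.18 = 0.020349
Marginal likelihood of the evidence = 0.33809.
P(tooling wear | evidence) = 0.007398 / 0.33809 ≈ 0.022.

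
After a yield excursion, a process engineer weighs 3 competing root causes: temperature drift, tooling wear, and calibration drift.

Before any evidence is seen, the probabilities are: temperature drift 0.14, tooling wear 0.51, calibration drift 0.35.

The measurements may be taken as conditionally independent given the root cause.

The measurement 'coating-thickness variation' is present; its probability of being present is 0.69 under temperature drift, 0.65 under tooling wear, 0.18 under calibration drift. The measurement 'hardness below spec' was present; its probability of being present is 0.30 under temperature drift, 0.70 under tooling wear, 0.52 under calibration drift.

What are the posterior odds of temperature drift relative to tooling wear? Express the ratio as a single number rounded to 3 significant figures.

0.125

Unnormalized posterior weight (prior times the measurement likelihoods) for each of the two hypotheses:
  temperature drift: 0.14 × 0.69 × 0.30 = 0.02898
  tooling wear: 0.51 × 0.65 × 0.70 = 0.23205
Odds(temperature drift : tooling wear) = 0.02898 / 0.23205 ≈ 0.125.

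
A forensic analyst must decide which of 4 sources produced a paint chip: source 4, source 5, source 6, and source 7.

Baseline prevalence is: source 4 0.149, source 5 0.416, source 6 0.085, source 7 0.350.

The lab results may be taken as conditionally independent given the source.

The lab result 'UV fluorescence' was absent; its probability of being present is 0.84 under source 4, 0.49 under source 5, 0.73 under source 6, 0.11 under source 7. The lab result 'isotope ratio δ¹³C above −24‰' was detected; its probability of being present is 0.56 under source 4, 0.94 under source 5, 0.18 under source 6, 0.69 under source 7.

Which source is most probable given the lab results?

source 7

For each hypothesis, the unnormalized posterior weight is prior × product of the lab result likelihoods (using 1 − P(present | H) for each absent lab result):
  source 4: 0.149 × (1 − 0.84) × 0.56 = 0.01335
  source 5: 0.416 × (1 − 0.49) × 0.94 = 0.19943
  source 6: 0.085 × (1 − 0.73) × 0.18 = 0.004131
  source 7: 0.350 × (1 − 0.11) × 0.69 = 0.21493
The unnormalized weights sum to 0.43185.
P(source 4 | evidence) ≈ 0.01335 / 0.43185 ≈ 0.031
P(source 5 | evidence) ≈ 0.19943 / 0.43185 ≈ 0.462
P(source 6 | evidence) ≈ 0.004131 / 0.43185 ≈ 0.010
P(source 7 | evidence) ≈ 0.21493 / 0.43185 ≈ 0.498
The largest is 0.498, so source 7 is most probable.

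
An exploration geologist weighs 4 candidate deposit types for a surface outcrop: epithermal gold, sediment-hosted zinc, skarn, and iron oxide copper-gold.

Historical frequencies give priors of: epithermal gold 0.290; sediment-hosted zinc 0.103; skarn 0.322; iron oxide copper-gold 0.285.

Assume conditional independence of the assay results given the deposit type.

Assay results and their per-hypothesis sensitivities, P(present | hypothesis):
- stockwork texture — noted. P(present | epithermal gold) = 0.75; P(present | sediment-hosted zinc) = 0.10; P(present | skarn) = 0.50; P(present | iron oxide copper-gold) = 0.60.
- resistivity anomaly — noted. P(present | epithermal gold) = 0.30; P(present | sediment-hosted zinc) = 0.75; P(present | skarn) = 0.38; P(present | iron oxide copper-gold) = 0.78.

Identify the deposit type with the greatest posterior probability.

For each hypothesis, the unnormalized posterior weight is prior × product of the assay result likelihoods:
  epithermal gold: 0.290 × 0.75 × 0.30 = 0.06525
  sediment-hosted zinc: 0.103 × 0.10 × 0.75 = 0.007725
  skarn: 0.322 × 0.50 × 0.38 = 0.06118
  iron oxide copper-gold: 0.285 × 0.60 × 0.78 = 0.13338
Normalizing constant Z = 0.06525 + 0.007725 + 0.06118 + 0.13338 = 0.26753.
P(epithermal gold | evidence) ≈ 0.06525 / 0.26753 ≈ 0.244
P(sediment-hosted zinc | evidence) ≈ 0.007725 / 0.26753 ≈ 0.029
P(skarn | evidence) ≈ 0.06118 / 0.26753 ≈ 0.229
P(iron oxide copper-gold | evidence) ≈ 0.13338 / 0.26753 ≈ 0.499
The largest is 0.499, so iron oxide copper-gold is most probable.

iron oxide copper-gold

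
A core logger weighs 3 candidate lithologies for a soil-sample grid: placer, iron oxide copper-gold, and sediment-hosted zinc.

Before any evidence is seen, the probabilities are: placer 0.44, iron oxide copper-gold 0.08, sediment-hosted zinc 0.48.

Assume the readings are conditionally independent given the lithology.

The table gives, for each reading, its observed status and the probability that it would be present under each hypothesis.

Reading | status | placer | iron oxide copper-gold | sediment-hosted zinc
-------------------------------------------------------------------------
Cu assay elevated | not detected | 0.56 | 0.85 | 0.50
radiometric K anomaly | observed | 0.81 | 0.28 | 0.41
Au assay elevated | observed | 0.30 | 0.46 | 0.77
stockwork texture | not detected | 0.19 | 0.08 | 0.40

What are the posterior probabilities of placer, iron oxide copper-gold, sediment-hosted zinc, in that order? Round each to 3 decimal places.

0.448, 0.017, 0.535

For each hypothesis, the unnormalized posterior weight is prior × product of the reading likelihoods (using 1 − P(present | H) for each absent reading):
  placer: 0.44 × (1 − 0.56) × 0.81 × 0.30 × (1 − 0.19) = 0.038106
  iron oxide copper-gold: 0.08 × (1 − 0.85) × 0.28 × 0.46 × (1 − 0.08) = 0.001422
  sediment-hosted zinc: 0.48 × (1 − 0.50) × 0.41 × 0.77 × (1 − 0.40) = 0.045461
The unnormalized weights sum to 0.084989.
P(placer | evidence) = 0.038106 / 0.084989 ≈ 0.448
P(iron oxide copper-gold | evidence) = 0.001422 / 0.084989 ≈ 0.017
P(sediment-hosted zinc | evidence) = 0.045461 / 0.084989 ≈ 0.535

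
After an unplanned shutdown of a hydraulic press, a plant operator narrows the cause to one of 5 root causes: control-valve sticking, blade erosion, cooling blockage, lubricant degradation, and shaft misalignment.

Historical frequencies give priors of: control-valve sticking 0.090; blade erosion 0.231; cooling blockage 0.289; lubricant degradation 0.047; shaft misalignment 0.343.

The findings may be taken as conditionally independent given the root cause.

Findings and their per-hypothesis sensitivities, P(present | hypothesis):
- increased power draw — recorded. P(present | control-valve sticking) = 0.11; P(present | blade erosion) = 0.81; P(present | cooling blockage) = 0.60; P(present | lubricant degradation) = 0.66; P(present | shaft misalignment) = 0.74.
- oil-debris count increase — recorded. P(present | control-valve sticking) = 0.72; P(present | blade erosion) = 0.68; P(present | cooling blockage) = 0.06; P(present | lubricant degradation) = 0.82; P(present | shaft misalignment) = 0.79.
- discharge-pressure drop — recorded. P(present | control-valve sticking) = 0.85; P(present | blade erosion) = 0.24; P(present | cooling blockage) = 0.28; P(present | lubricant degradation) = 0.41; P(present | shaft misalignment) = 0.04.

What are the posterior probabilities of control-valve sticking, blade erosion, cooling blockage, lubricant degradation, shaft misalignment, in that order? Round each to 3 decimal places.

0.105, 0.527, 0.050, 0.180, 0.138

For each hypothesis, the unnormalized posterior weight is prior × product of the finding likelihoods:
  control-valve sticking: 0.090 × 0.11 × 0.72 × 0.85 = 0.0060588
  blade erosion: 0.231 × 0.81 × 0.68 × 0.24 = 0.030536
  cooling blockage: 0.289 × 0.60 × 0.06 × 0.28 = 0.0029131
  lubricant degradation: 0.047 × 0.66 × 0.82 × 0.41 = 0.010429
  shaft misalignment: 0.343 × 0.74 × 0.79 × 0.04 = 0.0080207
The unnormalized weights sum to 0.057958.
P(control-valve sticking | evidence) = 0.0060588 / 0.057958 ≈ 0.105
P(blade erosion | evidence) = 0.030536 / 0.057958 ≈ 0.527
P(cooling blockage | evidence) = 0.0029131 / 0.057958 ≈ 0.050
P(lubricant degradation | evidence) = 0.010429 / 0.057958 ≈ 0.180
P(shaft misalignment | evidence) = 0.0080207 / 0.057958 ≈ 0.138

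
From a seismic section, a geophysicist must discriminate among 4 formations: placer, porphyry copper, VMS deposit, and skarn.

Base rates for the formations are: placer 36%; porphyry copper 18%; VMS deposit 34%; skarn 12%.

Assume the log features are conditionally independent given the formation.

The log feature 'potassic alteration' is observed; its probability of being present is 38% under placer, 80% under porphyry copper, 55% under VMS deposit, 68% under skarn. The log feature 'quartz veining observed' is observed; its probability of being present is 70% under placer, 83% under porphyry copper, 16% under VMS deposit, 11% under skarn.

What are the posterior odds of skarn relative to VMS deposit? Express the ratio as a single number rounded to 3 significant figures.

0.300

Posterior odds equal prior odds times the likelihood ratio; only the two competing hypotheses matter.
  skarn: 0.12 × 0.68 × 0.11 = 0.008976
  VMS deposit: 0.34 × 0.55 × 0.16 = 0.02992
Odds(skarn : VMS deposit) = 0.008976 / 0.02992 ≈ 0.300.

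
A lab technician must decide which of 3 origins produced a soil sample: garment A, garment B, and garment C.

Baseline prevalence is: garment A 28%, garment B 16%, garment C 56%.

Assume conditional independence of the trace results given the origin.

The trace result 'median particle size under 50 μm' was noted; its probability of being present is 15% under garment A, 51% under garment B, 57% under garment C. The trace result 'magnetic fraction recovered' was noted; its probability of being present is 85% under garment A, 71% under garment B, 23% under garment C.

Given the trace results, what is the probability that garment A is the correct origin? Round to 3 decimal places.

0.214

Multiply each prior by the joint likelihood of the trace result pattern:
  garment A: 0.28 × 0.15 × 0.85 = 0.0357
  garment B: 0.16 × 0.51 × 0.71 = 0.057936
  garment C: 0.56 × 0.57 × 0.23 = 0.073416
Marginal likelihood of the evidence = 0.16705.
P(garment A | evidence) = 0.0357 / 0.16705 ≈ 0.214.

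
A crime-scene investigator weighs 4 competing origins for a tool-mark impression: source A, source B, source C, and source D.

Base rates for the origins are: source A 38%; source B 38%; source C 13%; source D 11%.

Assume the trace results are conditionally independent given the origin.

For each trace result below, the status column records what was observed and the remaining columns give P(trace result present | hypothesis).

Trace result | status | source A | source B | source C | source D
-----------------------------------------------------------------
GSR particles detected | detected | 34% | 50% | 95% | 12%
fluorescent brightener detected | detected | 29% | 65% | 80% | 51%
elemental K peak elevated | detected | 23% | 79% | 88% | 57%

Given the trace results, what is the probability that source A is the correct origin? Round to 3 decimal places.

0.044

By Bayes' rule with conditional independence, the unnormalized weight for each hypothesis is prior × ∏ likelihoods:
  source A: 0.38 × 0.34 × 0.29 × 0.23 = 0.0086176
  source B: 0.38 × 0.50 × 0.65 × 0.79 = 0.097565
  source C: 0.13 × 0.95 × 0.80 × 0.88 = 0.086944
  source D: 0.11 × 0.12 × 0.51 × 0.57 = 0.0038372
Marginal likelihood of the evidence = 0.19696.
P(source A | evidence) = 0.0086176 / 0.19696 ≈ 0.044.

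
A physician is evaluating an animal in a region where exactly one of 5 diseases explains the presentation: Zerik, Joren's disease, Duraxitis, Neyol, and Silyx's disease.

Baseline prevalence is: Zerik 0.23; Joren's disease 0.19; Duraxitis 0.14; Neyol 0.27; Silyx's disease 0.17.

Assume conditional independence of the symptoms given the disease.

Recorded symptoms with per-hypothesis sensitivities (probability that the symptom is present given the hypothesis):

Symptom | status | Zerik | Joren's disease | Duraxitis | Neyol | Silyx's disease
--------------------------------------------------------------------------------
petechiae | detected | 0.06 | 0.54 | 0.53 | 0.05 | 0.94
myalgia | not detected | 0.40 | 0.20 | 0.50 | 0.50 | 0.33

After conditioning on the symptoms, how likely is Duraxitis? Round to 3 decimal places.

For each hypothesis, the unnormalized posterior weight is prior × product of the symptom likelihoods (using 1 − P(present | H) for each absent symptom):
  Zerik: 0.23 × 0.06 × (1 − 0.40) = 0.00828
  Joren's disease: 0.19 × 0.54 × (1 − 0.20) = 0.08208
  Duraxitis: 0.14 × 0.53 × (1 − 0.50) = 0.0371
  Neyol: 0.27 × 0.05 × (1 − 0.50) = 0.00675
  Silyx's disease: 0.17 × 0.94 × (1 − 0.33) = 0.10707
Marginal likelihood of the evidence = 0.24128.
P(Duraxitis | evidence) = 0.0371 / 0.24128 ≈ 0.154.

0.154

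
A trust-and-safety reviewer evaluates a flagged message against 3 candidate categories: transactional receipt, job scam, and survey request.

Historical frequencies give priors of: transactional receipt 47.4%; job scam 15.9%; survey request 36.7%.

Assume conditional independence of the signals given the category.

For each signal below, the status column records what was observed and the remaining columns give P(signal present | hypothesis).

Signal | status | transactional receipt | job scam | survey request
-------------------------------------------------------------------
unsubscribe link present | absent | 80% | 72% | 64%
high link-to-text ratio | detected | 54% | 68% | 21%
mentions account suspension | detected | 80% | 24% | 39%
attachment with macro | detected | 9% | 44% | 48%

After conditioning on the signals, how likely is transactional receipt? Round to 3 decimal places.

0.305

Multiply each prior by the joint likelihood of the signal pattern (using 1 − P(present | H) for each absent signal):
  transactional receipt: 0.474 × (1 − 0.80) × 0.54 × 0.80 × 0.09 = 0.0036858
  job scam: 0.159 × (1 − 0.72) × 0.68 × 0.24 × 0.44 = 0.0031969
  survey request: 0.367 × (1 − 0.64) × 0.21 × 0.39 × 0.48 = 0.0051939
Marginal likelihood of the evidence = 0.012077.
P(transactional receipt | evidence) = 0.0036858 / 0.012077 ≈ 0.305.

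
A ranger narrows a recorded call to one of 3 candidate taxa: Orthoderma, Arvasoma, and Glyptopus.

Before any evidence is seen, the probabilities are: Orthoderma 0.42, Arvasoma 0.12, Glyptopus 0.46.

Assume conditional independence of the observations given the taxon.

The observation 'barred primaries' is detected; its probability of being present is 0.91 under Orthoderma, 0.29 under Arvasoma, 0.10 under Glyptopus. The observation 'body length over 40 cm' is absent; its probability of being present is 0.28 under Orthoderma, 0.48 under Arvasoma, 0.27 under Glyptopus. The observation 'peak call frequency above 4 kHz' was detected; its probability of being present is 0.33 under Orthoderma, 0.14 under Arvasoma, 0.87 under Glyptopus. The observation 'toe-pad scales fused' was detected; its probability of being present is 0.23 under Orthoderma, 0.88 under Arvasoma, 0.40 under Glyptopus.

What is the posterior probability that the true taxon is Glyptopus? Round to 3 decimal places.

0.336

Multiply each prior by the joint likelihood of the evidence pattern (using 1 − P(present | H) for each absent observation):
  Orthoderma: 0.42 × 0.91 × (1 − 0.28) × 0.33 × 0.23 = 0.020886
  Arvasoma: 0.12 × 0.29 × (1 − 0.48) × 0.14 × 0.88 = 0.0022294
  Glyptopus: 0.46 × 0.10 × (1 − 0.27) × 0.87 × 0.40 = 0.011686
Marginal likelihood of the evidence = 0.034802.
P(Glyptopus | evidence) = 0.011686 / 0.034802 ≈ 0.336.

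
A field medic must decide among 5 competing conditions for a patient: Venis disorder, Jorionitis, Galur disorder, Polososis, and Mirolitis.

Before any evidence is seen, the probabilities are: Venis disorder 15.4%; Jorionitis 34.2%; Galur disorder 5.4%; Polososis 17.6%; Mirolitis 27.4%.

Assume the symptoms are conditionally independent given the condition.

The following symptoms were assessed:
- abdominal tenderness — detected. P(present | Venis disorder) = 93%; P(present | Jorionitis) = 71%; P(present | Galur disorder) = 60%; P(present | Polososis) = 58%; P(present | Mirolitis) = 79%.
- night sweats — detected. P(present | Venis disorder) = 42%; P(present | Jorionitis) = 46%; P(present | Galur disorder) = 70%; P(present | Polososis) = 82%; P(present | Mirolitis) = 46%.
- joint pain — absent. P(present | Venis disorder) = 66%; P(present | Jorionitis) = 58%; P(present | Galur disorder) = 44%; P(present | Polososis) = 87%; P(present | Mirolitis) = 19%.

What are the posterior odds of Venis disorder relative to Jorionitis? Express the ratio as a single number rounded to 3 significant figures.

The normalizing constant cancels in an odds ratio, so compute prior × likelihood for the two hypotheses only (using 1 − P(present | H) for each absent symptom):
  Venis disorder: 0.154 × 0.93 × 0.42 × (1 − 0.66) = 0.020452
  Jorionitis: 0.342 × 0.71 × 0.46 × (1 − 0.58) = 0.046913
Odds(Venis disorder : Jorionitis) = 0.020452 / 0.046913 ≈ 0.436.

0.436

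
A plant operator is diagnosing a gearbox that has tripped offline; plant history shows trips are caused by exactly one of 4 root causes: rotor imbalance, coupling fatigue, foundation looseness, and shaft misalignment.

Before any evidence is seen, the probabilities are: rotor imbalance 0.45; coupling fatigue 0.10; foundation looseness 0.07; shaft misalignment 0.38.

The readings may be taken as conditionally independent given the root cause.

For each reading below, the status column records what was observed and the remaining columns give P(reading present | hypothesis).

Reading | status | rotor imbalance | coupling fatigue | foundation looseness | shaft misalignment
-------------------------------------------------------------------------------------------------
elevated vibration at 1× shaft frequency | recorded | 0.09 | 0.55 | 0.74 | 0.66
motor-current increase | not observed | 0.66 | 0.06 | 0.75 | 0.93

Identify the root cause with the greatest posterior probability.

Multiply each prior by the joint likelihood of the reading pattern (using 1 − P(present | H) for each absent reading):
  rotor imbalance: 0.45 × 0.09 × (1 − 0.66) = 0.01377
  coupling fatigue: 0.10 × 0.55 × (1 − 0.06) = 0.0517
  foundation looseness: 0.07 × 0.74 × (1 − 0.75) = 0.01295
  shaft misalignment: 0.38 × 0.66 × (1 − 0.93) = 0.017556
Marginal likelihood of the evidence = 0.095976.
P(rotor imbalance | evidence) ≈ 0.01377 / 0.095976 ≈ 0.143
P(coupling fatigue | evidence) ≈ 0.0517 / 0.095976 ≈ 0.539
P(foundation looseness | evidence) ≈ 0.01295 / 0.095976 ≈ 0.135
P(shaft misalignment | evidence) ≈ 0.017556 / 0.095976 ≈ 0.183
The largest is 0.539, so coupling fatigue is most probable.

coupling fatigue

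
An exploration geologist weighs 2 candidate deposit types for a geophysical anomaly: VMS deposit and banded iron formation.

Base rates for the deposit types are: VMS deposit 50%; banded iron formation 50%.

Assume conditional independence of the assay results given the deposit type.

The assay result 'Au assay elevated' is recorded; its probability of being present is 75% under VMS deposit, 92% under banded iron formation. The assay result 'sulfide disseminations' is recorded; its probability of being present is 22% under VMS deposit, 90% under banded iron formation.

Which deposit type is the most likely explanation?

banded iron formation

By Bayes' rule with conditional independence, the unnormalized weight for each hypothesis is prior × ∏ likelihoods:
  VMS deposit: 0.50 × 0.75 × 0.22 = 0.0825
  banded iron formation: 0.50 × 0.92 × 0.90 = 0.414
The unnormalized weights sum to 0.4965.
P(VMS deposit | evidence) ≈ 0.0825 / 0.4965 ≈ 0.166
P(banded iron formation | evidence) ≈ 0.414 / 0.4965 ≈ 0.834
The largest is 0.834, so banded iron formation is most probable.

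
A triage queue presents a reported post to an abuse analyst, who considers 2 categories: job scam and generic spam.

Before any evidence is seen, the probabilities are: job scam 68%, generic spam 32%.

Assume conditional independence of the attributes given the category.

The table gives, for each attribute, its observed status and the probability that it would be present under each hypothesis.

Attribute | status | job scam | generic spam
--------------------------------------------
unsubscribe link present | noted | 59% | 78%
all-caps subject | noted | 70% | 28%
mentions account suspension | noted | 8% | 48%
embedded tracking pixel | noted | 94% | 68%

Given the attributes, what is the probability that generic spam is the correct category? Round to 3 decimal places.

Multiply each prior by the joint likelihood of the attribute pattern:
  job scam: 0.68 × 0.59 × 0.70 × 0.08 × 0.94 = 0.021119
  generic spam: 0.32 × 0.78 × 0.28 × 0.48 × 0.68 = 0.022811
The unnormalized weights sum to 0.043931.
P(generic spam | evidence) = 0.022811 / 0.043931 ≈ 0.519.

0.519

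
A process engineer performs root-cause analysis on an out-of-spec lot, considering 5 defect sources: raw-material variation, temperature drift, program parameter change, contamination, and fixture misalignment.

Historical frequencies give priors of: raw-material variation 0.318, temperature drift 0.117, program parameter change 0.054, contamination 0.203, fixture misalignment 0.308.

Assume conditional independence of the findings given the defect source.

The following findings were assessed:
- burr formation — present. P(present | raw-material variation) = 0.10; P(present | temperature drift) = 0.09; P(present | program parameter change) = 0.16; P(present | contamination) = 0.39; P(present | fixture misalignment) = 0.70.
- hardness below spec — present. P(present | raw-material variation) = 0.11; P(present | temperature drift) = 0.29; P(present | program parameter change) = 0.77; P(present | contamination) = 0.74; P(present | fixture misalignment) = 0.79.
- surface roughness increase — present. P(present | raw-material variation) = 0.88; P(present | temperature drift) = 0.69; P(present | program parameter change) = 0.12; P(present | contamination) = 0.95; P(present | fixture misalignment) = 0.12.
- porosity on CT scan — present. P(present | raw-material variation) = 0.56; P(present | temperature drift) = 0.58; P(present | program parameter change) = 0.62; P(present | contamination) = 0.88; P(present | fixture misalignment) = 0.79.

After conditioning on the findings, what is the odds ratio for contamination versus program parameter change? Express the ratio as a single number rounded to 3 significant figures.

99.0

The normalizing constant cancels in an odds ratio, so compute prior × likelihood for the two hypotheses only:
  contamination: 0.203 × 0.39 × 0.74 × 0.95 × 0.88 = 0.048978
  program parameter change: 0.054 × 0.16 × 0.77 × 0.12 × 0.62 = 0.00049497
Odds(contamination : program parameter change) = 0.048978 / 0.00049497 ≈ 99.0.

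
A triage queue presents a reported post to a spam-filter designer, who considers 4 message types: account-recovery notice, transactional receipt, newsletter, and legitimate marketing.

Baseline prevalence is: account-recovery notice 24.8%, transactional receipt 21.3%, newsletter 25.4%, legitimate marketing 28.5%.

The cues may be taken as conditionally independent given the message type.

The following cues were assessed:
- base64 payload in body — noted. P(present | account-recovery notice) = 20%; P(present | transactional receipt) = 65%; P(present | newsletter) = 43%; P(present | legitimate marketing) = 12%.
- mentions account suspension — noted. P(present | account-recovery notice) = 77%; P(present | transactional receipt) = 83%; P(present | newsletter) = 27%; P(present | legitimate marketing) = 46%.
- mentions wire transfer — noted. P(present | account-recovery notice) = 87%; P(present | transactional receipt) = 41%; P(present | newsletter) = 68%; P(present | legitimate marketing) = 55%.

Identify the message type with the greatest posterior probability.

For each hypothesis, the unnormalized posterior weight is prior × product of the cue likelihoods:
  account-recovery notice: 0.248 × 0.20 × 0.77 × 0.87 = 0.033227
  transactional receipt: 0.213 × 0.65 × 0.83 × 0.41 = 0.047115
  newsletter: 0.254 × 0.43 × 0.27 × 0.68 = 0.020053
  legitimate marketing: 0.285 × 0.12 × 0.46 × 0.55 = 0.0086526
Normalizing constant Z = 0.033227 + 0.047115 + 0.020053 + 0.0086526 = 0.10905.
P(account-recovery notice | evidence) ≈ 0.033227 / 0.10905 ≈ 0.305
P(transactional receipt | evidence) ≈ 0.047115 / 0.10905 ≈ 0.432
P(newsletter | evidence) ≈ 0.020053 / 0.10905 ≈ 0.184
P(legitimate marketing | evidence) ≈ 0.0086526 / 0.10905 ≈ 0.079
The largest is 0.432, so transactional receipt is most probable.

transactional receipt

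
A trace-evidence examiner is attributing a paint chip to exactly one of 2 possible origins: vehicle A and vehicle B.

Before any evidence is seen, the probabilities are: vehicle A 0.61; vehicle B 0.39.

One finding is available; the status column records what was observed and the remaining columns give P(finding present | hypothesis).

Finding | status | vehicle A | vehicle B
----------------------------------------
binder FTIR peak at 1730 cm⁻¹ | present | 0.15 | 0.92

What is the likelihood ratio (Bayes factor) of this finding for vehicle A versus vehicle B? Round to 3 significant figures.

0.163

The Bayes factor is the ratio of the two likelihoods.
  vehicle A: 0.15
  vehicle B: 0.92
Bayes factor = 0.15 / 0.92 ≈ 0.163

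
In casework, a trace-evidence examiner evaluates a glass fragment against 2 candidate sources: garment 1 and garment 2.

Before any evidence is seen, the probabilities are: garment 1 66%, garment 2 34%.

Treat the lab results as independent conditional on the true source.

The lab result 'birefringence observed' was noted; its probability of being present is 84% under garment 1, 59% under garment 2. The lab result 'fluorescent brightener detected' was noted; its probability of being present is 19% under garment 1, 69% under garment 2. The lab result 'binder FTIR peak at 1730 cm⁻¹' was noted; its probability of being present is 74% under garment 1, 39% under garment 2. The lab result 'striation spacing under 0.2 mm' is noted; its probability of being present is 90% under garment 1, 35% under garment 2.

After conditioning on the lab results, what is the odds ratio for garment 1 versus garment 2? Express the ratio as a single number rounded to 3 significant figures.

3.71

The normalizing constant cancels in an odds ratio, so compute prior × likelihood for the two hypotheses only:
  garment 1: 0.66 × 0.84 × 0.19 × 0.74 × 0.90 = 0.070154
  garment 2: 0.34 × 0.59 × 0.69 × 0.39 × 0.35 = 0.018894
Posterior odds = 0.070154 / 0.018894 ≈ 3.71.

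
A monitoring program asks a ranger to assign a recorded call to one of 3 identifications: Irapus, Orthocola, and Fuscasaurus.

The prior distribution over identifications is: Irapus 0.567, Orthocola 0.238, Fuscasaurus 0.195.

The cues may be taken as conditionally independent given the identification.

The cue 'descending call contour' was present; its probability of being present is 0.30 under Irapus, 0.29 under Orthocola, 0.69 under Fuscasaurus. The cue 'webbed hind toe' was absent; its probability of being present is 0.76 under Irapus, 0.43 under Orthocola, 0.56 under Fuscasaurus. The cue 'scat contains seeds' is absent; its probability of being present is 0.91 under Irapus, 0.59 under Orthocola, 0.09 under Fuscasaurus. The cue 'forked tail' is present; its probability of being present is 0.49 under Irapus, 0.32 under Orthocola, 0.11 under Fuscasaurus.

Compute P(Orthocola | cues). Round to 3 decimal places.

For each hypothesis, the unnormalized posterior weight is prior × product of the cue likelihoods (using 1 − P(present | H) for each absent cue):
  Irapus: 0.567 × 0.30 × (1 − 0.76) × (1 − 0.91) × 0.49 = 0.0018003
  Orthocola: 0.238 × 0.29 × (1 − 0.43) × (1 − 0.59) × 0.32 = 0.0051616
  Fuscasaurus: 0.195 × 0.69 × (1 − 0.56) × (1 − 0.09) × 0.11 = 0.0059261
Marginal likelihood of the evidence = 0.012888.
P(Orthocola | evidence) = 0.0051616 / 0.012888 ≈ 0.400.

0.400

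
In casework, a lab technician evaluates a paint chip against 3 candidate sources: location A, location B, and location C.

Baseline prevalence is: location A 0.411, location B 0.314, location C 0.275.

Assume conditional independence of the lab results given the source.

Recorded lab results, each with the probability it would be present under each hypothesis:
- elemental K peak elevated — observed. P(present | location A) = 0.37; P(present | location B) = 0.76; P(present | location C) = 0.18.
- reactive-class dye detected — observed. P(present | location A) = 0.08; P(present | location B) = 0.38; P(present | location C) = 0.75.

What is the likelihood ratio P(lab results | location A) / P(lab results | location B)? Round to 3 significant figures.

0.102

Joint likelihood of the lab result pattern under each hypothesis:
  location A: 0.37 × 0.08 = 0.0296
  location B: 0.76 × 0.38 = 0.2888
Bayes factor = 0.0296 / 0.2888 ≈ 0.102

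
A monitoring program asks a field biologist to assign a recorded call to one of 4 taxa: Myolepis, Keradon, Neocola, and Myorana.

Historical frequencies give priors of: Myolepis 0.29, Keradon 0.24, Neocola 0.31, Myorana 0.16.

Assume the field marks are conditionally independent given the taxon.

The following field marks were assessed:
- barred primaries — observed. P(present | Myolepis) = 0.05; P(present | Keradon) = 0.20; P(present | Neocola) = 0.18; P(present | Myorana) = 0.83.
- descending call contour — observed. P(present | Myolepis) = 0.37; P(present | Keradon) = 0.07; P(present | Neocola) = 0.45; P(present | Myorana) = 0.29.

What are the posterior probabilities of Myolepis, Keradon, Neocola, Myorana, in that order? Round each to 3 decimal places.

0.074, 0.046, 0.347, 0.532

Multiply each prior by the joint likelihood of the field mark pattern:
  Myolepis: 0.29 × 0.05 × 0.37 = 0.005365
  Keradon: 0.24 × 0.20 × 0.07 = 0.00336
  Neocola: 0.31 × 0.18 × 0.45 = 0.02511
  Myorana: 0.16 × 0.83 × 0.29 = 0.038512
The unnormalized weights sum to 0.072347.
P(Myolepis | evidence) = 0.005365 / 0.072347 ≈ 0.074
P(Keradon | evidence) = 0.00336 / 0.072347 ≈ 0.046
P(Neocola | evidence) = 0.02511 / 0.072347 ≈ 0.347
P(Myorana | evidence) = 0.038512 / 0.072347 ≈ 0.532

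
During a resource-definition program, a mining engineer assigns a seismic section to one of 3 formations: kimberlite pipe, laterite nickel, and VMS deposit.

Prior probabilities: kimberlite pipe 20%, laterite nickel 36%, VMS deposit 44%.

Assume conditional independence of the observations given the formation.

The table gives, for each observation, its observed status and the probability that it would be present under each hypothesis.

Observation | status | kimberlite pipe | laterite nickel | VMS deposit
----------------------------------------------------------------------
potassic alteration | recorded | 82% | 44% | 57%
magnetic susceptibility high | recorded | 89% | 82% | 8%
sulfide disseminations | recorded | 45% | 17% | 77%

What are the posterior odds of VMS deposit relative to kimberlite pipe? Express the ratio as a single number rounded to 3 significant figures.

0.235

Posterior odds equal prior odds times the likelihood ratio; only the two competing hypotheses matter.
  VMS deposit: 0.44 × 0.57 × 0.08 × 0.77 = 0.015449
  kimberlite pipe: 0.20 × 0.82 × 0.89 × 0.45 = 0.065682
Posterior odds = 0.015449 / 0.065682 ≈ 0.235.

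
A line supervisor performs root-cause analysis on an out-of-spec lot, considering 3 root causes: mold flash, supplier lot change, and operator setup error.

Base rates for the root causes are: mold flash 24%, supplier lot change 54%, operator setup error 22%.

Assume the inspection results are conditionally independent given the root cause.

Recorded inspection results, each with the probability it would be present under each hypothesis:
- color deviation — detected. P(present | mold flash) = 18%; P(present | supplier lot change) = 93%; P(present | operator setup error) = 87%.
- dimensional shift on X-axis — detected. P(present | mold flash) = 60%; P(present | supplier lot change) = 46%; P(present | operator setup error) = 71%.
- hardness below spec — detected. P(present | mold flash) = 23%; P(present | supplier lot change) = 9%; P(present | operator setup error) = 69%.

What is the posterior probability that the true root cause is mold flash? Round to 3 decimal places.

For each hypothesis, the unnormalized posterior weight is prior × product of the inspection result likelihoods:
  mold flash: 0.24 × 0.18 × 0.60 × 0.23 = 0.0059616
  supplier lot change: 0.54 × 0.93 × 0.46 × 0.09 = 0.020791
  operator setup error: 0.22 × 0.87 × 0.71 × 0.69 = 0.093767
Marginal likelihood of the evidence = 0.12052.
P(mold flash | evidence) = 0.0059616 / 0.12052 ≈ 0.049.

0.049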